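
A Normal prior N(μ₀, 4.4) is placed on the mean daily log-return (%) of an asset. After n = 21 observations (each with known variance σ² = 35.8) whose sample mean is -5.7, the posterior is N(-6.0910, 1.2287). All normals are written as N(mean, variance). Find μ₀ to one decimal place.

With known observation variance, the Normal–Normal posterior has precision τ_n = τ₀ + n/σ² and mean μ_n = (τ₀μ₀ + (n/σ²)x̄)/τ_n.
Here τ₀ = 1/4.4 = 0.227273 and τ_data = 21/35.8 = 0.586592, so τ_n = 0.813865.
Rearranging for μ₀: μ₀ = (μ_n·τ_n − τ_data·x̄)/τ₀ = (-6.0910·0.813865 − 0.586592·-5.7) / 0.227273 = -1.613677/0.227273 ≈ -7.1.

μ₀ = -7.1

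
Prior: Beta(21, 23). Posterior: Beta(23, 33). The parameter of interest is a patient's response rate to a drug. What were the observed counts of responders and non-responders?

A Beta(a, b) prior with s successes and f failures in binomial data gives a Beta(a+s, b+f) posterior.
Match parameters: s=23−21=2, f=33−23=10.

2 responders and 10 non-responders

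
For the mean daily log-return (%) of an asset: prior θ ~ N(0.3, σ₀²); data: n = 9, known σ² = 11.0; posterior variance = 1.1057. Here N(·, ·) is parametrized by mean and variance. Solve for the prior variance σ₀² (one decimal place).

Posterior precision equals prior precision plus data precision: 1/σ_n² = 1/σ₀² + n/σ².
So 1/σ₀² = 1/1.1057 − 9/11.0 = 0.904404 − 0.818182 = 0.086222.
Hence σ₀² = 1/0.086222 ≈ 11.6.

σ₀² = 11.6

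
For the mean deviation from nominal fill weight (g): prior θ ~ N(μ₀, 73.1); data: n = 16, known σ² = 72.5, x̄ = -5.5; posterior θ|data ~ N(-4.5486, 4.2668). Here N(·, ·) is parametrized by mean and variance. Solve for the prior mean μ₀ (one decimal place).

With known observation variance, the Normal–Normal posterior has precision τ_n = τ₀ + n/σ² and mean μ_n = (τ₀μ₀ + (n/σ²)x̄)/τ_n.
Here τ₀ = 1/73.1 = 0.013680 and τ_data = 16/72.5 = 0.220690, so τ_n = 0.234370.
Rearranging for μ₀: μ₀ = (μ_n·τ_n − τ_data·x̄)/τ₀ = (-4.5486·0.234370 − 0.220690·-5.5) / 0.013680 = 0.147740/0.013680 ≈ 10.8.

μ₀ = 10.8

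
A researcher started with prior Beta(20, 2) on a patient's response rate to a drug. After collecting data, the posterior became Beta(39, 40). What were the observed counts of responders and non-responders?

19 responders and 38 non-responders

Under Beta–binomial conjugacy the posterior parameters are (a+s, b+f).
So s = 39 − 20 = 19 and f = 40 − 2 = 38.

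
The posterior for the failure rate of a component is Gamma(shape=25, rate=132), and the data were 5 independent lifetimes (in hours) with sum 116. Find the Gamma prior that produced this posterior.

Gamma(shape=20, rate=16)

For an exponential likelihood with a Gamma(α, β) prior on the rate, n observations with total T give posterior Gamma(α+n, β+T).
So α = 25 − 5 = 20 and β = 132 − 116 = 16.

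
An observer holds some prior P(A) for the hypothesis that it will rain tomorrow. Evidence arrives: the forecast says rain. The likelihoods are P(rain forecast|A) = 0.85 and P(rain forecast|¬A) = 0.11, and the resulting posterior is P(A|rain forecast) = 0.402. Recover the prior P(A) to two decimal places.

Bayes' rule in odds form gives O(A|E) = O(A)·[P(E|A)/P(E|¬A)], hence O(A) = O(A|E)/LR.
Posterior odds = 0.402/(1−0.402) = 0.6722. LR = 0.85/0.11 = 7.7273.
Prior odds = 0.6722/7.7273 = 0.0870, so P(A) = 0.0870/(1+0.0870) ≈ 0.08.

P(A) = 0.08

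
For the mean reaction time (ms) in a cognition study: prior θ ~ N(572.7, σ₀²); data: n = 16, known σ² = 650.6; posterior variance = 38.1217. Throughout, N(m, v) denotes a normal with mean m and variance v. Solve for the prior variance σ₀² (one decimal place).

σ₀² = 610.1

Posterior precision equals prior precision plus data precision: 1/σ_n² = 1/σ₀² + n/σ².
So 1/σ₀² = 1/38.1217 − 16/650.6 = 0.026232 − 0.024593 = 0.001639.
Hence σ₀² = 1/0.001639 ≈ 610.1.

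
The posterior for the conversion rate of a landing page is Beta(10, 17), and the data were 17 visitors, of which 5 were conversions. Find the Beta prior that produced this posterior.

Beta(5, 5)

Beta is conjugate to the binomial likelihood: posterior = Beta(a+s, b+f).
So a = 10 − 5 = 5 and b = 17 − 12 = 5.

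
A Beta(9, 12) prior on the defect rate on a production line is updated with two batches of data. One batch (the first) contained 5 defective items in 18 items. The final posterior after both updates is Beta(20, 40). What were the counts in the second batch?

6 defective items and 15 good items

Sequential conjugate updates are equivalent to a single update on the pooled data, so total successes = posterior α − prior α and total failures = posterior β − prior β.
Total across both batches: 20−9=11 defective items, 40−12=28 good items.
Subtract the first batch: 11−5=6 defective items and 28−13=15 good items.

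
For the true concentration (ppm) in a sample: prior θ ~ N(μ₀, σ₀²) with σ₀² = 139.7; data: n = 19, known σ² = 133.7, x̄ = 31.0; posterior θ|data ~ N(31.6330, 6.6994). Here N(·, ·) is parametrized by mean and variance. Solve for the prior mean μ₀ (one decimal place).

μ₀ = 44.2

With known observation variance, the Normal–Normal posterior has precision τ_n = τ₀ + n/σ² and mean μ_n = (τ₀μ₀ + (n/σ²)x̄)/τ_n.
Here τ₀ = 1/139.7 = 0.007158 and τ_data = 19/133.7 = 0.142109, so τ_n = 0.149267.
Rearranging for μ₀: μ₀ = (μ_n·τ_n − τ_data·x̄)/τ₀ = (31.6330·0.149267 − 0.142109·31.0) / 0.007158 = 0.316384/0.007158 ≈ 44.2.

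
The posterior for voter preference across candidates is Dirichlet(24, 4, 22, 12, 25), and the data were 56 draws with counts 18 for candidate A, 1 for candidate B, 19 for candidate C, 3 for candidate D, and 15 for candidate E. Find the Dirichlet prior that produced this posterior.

Dirichlet(6, 3, 3, 9, 10)

For a Dirichlet(α) prior with multinomial counts c, the posterior is Dirichlet(α + c) componentwise.
Subtract each count from the matching posterior parameter: 24−18=6, 4−1=3, 22−19=3, 12−3=9, 25−15=10.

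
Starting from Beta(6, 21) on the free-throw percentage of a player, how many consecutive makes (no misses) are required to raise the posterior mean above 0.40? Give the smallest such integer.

After k makes and 0 misses the posterior is Beta(6+k, 21), with mean (6+k)/(6+21+k).
Set (6+k)/(27+k) > 0.40 and solve: k > (0.40·27 − 6)/(1 − 0.40) = 8.000.
The smallest integer exceeding 8.000 is 9, and checking k=9: (15)/(36) = 0.4167 > 0.40.

k = 9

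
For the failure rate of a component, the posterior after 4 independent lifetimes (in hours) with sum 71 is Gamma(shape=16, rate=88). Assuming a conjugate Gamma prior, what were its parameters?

Gamma–exponential conjugacy: posterior shape = α + n, posterior rate = β + Σtᵢ.
So α = 16 − 4 = 12 and β = 88 − 71 = 17.

Gamma(shape=12, rate=17)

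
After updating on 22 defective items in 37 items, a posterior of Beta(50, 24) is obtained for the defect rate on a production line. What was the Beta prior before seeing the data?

Beta(28, 9)

Under Beta–binomial conjugacy the posterior parameters are (α+s, β+f).
Subtract the data counts: 50−22=28, 24−15=9.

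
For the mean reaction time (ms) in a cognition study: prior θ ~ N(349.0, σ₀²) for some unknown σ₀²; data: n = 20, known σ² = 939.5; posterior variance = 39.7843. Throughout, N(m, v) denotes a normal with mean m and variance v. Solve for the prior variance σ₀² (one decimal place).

Posterior precision equals prior precision plus data precision: 1/σ_n² = 1/σ₀² + n/σ².
So 1/σ₀² = 1/39.7843 − 20/939.5 = 0.025136 − 0.021288 = 0.003848.
Hence σ₀² = 1/0.003848 ≈ 259.9.

σ₀² = 259.9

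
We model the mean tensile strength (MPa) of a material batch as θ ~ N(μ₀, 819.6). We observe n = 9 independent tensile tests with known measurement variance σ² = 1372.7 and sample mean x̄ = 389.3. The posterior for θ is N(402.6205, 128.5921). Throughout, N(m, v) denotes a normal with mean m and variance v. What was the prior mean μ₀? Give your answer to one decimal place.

μ₀ = 474.2

The posterior mean is a precision-weighted average: μ_n = (τ₀μ₀ + τ_data·x̄)/(τ₀+τ_data), with τ₀=1/σ₀² and τ_data=n/σ².
Here τ₀ = 1/819.6 = 0.001220 and τ_data = 9/1372.7 = 0.006556, so τ_n = 0.007776.
Rearranging for μ₀: μ₀ = (μ_n·τ_n − τ_data·x̄)/τ₀ = (402.6205·0.007776 − 0.006556·389.3) / 0.001220 = 0.578526/0.001220 ≈ 474.2.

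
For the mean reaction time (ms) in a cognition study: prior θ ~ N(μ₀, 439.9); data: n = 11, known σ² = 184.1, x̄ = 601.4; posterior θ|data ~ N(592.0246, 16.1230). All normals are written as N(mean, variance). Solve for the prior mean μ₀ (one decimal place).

With known observation variance, the Normal–Normal posterior has precision τ_n = τ₀ + n/σ² and mean μ_n = (τ₀μ₀ + (n/σ²)x̄)/τ_n.
Here τ₀ = 1/439.9 = 0.002273 and τ_data = 11/184.1 = 0.059750, so τ_n = 0.062023.
Rearranging for μ₀: μ₀ = (μ_n·τ_n − τ_data·x̄)/τ₀ = (592.0246·0.062023 − 0.059750·601.4) / 0.002273 = 0.785492/0.002273 ≈ 345.6.

μ₀ = 345.6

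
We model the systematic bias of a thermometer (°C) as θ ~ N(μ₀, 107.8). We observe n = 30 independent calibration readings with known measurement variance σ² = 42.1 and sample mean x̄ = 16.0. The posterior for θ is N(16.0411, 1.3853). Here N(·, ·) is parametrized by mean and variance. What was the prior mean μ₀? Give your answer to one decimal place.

μ₀ = 19.2

The posterior mean is a precision-weighted average: μ_n = (τ₀μ₀ + τ_data·x̄)/(τ₀+τ_data), with τ₀=1/σ₀² and τ_data=n/σ².
Here τ₀ = 1/107.8 = 0.009276 and τ_data = 30/42.1 = 0.712589, so τ_n = 0.721865.
Rearranging for μ₀: μ₀ = (μ_n·τ_n − τ_data·x̄)/τ₀ = (16.0411·0.721865 − 0.712589·16.0) / 0.009276 = 0.178085/0.009276 ≈ 19.2.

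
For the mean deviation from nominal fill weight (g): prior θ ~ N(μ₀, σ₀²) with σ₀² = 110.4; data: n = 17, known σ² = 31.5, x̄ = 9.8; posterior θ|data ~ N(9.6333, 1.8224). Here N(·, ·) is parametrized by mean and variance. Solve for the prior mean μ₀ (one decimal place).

The posterior mean is a precision-weighted average: μ_n = (τ₀μ₀ + τ_data·x̄)/(τ₀+τ_data), with τ₀=1/σ₀² and τ_data=n/σ².
Here τ₀ = 1/110.4 = 0.009058 and τ_data = 17/31.5 = 0.539683, so τ_n = 0.548741.
Rearranging for μ₀: μ₀ = (μ_n·τ_n − τ_data·x̄)/τ₀ = (9.6333·0.548741 − 0.539683·9.8) / 0.009058 = -0.002707/0.009058 ≈ -0.3.

μ₀ = -0.3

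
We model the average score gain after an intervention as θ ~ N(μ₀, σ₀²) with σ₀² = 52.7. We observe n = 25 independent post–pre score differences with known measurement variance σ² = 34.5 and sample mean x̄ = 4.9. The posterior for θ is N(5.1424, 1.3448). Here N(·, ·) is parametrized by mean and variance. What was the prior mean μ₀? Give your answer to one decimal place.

With known observation variance, the Normal–Normal posterior has precision τ_n = τ₀ + n/σ² and mean μ_n = (τ₀μ₀ + (n/σ²)x̄)/τ_n.
Here τ₀ = 1/52.7 = 0.018975 and τ_data = 25/34.5 = 0.724638, so τ_n = 0.743613.
Rearranging for μ₀: μ₀ = (μ_n·τ_n − τ_data·x̄)/τ₀ = (5.1424·0.743613 − 0.724638·4.9) / 0.018975 = 0.273229/0.018975 ≈ 14.4.

μ₀ = 14.4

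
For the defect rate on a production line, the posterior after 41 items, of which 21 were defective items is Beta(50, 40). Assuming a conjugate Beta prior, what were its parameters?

Under Beta–binomial conjugacy the posterior parameters are (α+s, β+f).
Subtract the data counts: 50−21=29, 40−20=20.

Beta(29, 20)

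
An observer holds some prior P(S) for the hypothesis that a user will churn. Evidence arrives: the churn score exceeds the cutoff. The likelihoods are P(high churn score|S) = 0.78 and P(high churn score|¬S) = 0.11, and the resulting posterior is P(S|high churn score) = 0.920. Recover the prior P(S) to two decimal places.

In odds form, posterior odds = prior odds × likelihood ratio, so prior odds = posterior odds ÷ LR.
Posterior odds = 0.920/(1−0.920) = 11.5000. LR = 0.78/0.11 = 7.0909.
Prior odds = 11.5000/7.0909 = 1.6218, so P(S) = 1.6218/(1+1.6218) ≈ 0.62.

P(S) = 0.62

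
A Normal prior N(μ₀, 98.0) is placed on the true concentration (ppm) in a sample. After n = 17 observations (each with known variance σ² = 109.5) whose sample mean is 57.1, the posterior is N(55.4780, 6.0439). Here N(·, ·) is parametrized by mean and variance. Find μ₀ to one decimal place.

The posterior mean is a precision-weighted average: μ_n = (τ₀μ₀ + τ_data·x̄)/(τ₀+τ_data), with τ₀=1/σ₀² and τ_data=n/σ².
Here τ₀ = 1/98.0 = 0.010204 and τ_data = 17/109.5 = 0.155251, so τ_n = 0.165455.
Rearranging for μ₀: μ₀ = (μ_n·τ_n − τ_data·x̄)/τ₀ = (55.4780·0.165455 − 0.155251·57.1) / 0.010204 = 0.314280/0.010204 ≈ 30.8.

μ₀ = 30.8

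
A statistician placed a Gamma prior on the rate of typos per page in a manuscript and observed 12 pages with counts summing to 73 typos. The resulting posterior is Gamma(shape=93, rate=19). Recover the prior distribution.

Gamma(shape=20, rate=7)

A Gamma(α, β) prior (rate parametrization) on a Poisson rate with n observations summing to S gives posterior Gamma(α+S, β+n).
So α = 93 − 73 = 20 and β = 19 − 12 = 7.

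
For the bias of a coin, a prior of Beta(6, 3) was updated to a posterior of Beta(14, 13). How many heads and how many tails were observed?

8 heads and 10 tails

A Beta(a, b) prior with s successes and f failures in binomial data gives a Beta(a+s, b+f) posterior.
So s = 14 − 6 = 8 and f = 13 − 3 = 10.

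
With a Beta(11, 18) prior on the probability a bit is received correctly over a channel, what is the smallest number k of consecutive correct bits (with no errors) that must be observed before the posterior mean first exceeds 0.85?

After k correct bits and 0 errors the posterior is Beta(11+k, 18), with mean (11+k)/(11+18+k).
Set (11+k)/(29+k) > 0.85 and solve: k > (0.85·29 − 11)/(1 − 0.85) = 91.000.
The smallest integer exceeding 91.000 is 92, and checking k=92: (103)/(121) = 0.8512 > 0.85.

k = 92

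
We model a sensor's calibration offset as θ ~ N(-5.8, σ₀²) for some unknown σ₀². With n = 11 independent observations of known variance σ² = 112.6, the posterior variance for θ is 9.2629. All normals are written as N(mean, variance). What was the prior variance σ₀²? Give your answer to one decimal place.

σ₀² = 97.4

For the Normal–Normal model with known σ², precisions add: τ_n = τ₀ + n/σ².
So 1/σ₀² = 1/9.2629 − 11/112.6 = 0.107958 − 0.097691 = 0.010267.
Hence σ₀² = 1/0.010267 ≈ 97.4.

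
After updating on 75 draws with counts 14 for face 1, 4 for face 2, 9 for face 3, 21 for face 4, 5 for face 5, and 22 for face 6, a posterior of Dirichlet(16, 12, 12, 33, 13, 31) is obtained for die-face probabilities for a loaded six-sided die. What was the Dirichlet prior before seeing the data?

Dirichlet(2, 8, 3, 12, 8, 9)

For a Dirichlet(α) prior with multinomial counts c, the posterior is Dirichlet(α + c) componentwise.
Subtract each count from the matching posterior parameter: 16−14=2, 12−4=8, 12−9=3, 33−21=12, 13−5=8, 31−22=9.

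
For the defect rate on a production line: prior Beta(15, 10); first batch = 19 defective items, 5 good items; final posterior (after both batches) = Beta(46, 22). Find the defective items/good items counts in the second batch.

12 defective items and 7 good items

Because Beta–binomial updating is additive in the counts, the combined data contributed (α_post−α_prior, β_post−β_prior) successes and failures.
Total across both batches: 46−15=31 defective items, 22−10=12 good items.
Subtract the first batch: 31−19=12 defective items and 12−5=7 good items.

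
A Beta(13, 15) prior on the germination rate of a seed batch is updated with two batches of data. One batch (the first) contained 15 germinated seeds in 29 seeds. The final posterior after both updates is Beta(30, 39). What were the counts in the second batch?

Sequential conjugate updates are equivalent to a single update on the pooled data, so total successes = posterior α − prior α and total failures = posterior β − prior β.
Total across both batches: 30−13=17 germinated seeds, 39−15=24 non-germinating seeds.
Subtract the first batch: 17−15=2 germinated seeds and 24−14=10 non-germinating seeds.

2 germinated seeds and 10 non-germinating seeds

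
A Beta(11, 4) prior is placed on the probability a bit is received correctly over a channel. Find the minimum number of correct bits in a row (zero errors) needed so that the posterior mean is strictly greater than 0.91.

k = 30

After k correct bits and 0 errors the posterior is Beta(11+k, 4), with mean (11+k)/(11+4+k).
Set (11+k)/(15+k) > 0.91 and solve: k > (0.91·15 − 11)/(1 − 0.91) = 29.444.
The smallest integer exceeding 29.444 is 30.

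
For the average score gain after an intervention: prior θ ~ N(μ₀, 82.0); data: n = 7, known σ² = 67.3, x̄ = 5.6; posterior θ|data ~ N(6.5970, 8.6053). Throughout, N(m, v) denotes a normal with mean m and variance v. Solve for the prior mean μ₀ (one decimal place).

μ₀ = 15.1

With known observation variance, the Normal–Normal posterior has precision τ_n = τ₀ + n/σ² and mean μ_n = (τ₀μ₀ + (n/σ²)x̄)/τ_n.
Here τ₀ = 1/82.0 = 0.012195 and τ_data = 7/67.3 = 0.104012, so τ_n = 0.116207.
Rearranging for μ₀: μ₀ = (μ_n·τ_n − τ_data·x̄)/τ₀ = (6.5970·0.116207 − 0.104012·5.6) / 0.012195 = 0.184150/0.012195 ≈ 15.1.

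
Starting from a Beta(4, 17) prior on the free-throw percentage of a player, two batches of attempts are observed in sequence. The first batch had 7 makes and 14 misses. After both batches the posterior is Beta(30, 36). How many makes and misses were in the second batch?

19 makes and 5 misses

Sequential conjugate updates are equivalent to a single update on the pooled data, so total successes = posterior α − prior α and total failures = posterior β − prior β.
Total across both batches: 30−4=26 makes, 36−17=19 misses.
Subtract the first batch: 26−7=19 makes and 19−14=5 misses.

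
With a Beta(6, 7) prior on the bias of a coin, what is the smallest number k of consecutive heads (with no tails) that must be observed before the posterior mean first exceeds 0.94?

k = 104

After k heads and 0 tails the posterior is Beta(6+k, 7), with mean (6+k)/(6+7+k).
Set (6+k)/(13+k) > 0.94 and solve: k > (0.94·13 − 6)/(1 − 0.94) = 103.667.
The smallest integer exceeding 103.667 is 104, and checking k=104: (110)/(117) = 0.9402 > 0.94.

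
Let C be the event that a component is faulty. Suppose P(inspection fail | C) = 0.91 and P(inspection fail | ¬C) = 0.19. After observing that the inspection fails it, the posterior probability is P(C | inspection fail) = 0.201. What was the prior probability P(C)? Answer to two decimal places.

In odds form, posterior odds = prior odds × likelihood ratio, so prior odds = posterior odds ÷ LR.
Posterior odds = 0.201/(1−0.201) = 0.2516. LR = 0.91/0.19 = 4.7895.
Prior odds = 0.2516/4.7895 = 0.0525, so P(C) = 0.0525/(1+0.0525) ≈ 0.05.

P(C) = 0.05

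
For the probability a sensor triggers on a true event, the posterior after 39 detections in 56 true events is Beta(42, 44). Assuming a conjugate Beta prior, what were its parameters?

Under Beta–binomial conjugacy the posterior parameters are (α+s, β+f).
So α = 42 − 39 = 3 and β = 44 − 17 = 27.

Beta(3, 27)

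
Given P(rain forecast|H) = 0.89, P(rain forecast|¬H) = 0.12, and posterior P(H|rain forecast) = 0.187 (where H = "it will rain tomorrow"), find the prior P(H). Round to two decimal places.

P(H) = 0.03

In odds form, posterior odds = prior odds × likelihood ratio, so prior odds = posterior odds ÷ LR.
Posterior odds = 0.187/(1−0.187) = 0.2300. LR = 0.89/0.12 = 7.4167.
Prior odds = 0.2300/7.4167 = 0.0310, so P(H) = 0.0310/(1+0.0310) ≈ 0.03.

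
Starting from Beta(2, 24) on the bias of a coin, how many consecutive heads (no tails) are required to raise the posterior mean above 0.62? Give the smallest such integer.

k = 38

After k heads and 0 tails the posterior is Beta(2+k, 24), with mean (2+k)/(2+24+k).
Set (2+k)/(26+k) > 0.62 and solve: k > (0.62·26 − 2)/(1 − 0.62) = 37.158.
The smallest integer exceeding 37.158 is 38, and checking k=38: (40)/(64) = 0.6250 > 0.62.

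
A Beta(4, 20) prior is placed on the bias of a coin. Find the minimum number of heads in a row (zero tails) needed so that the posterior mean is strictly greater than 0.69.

After k heads and 0 tails the posterior is Beta(4+k, 20), with mean (4+k)/(4+20+k).
Set (4+k)/(24+k) > 0.69 and solve: k > (0.69·24 − 4)/(1 − 0.69) = 40.516.
The smallest integer exceeding 40.516 is 41.

k = 41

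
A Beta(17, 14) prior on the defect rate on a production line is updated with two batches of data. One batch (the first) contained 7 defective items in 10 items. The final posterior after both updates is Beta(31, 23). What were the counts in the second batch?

7 defective items and 6 good items

Sequential conjugate updates are equivalent to a single update on the pooled data, so total successes = posterior α − prior α and total failures = posterior β − prior β.
Total across both batches: 31−17=14 defective items, 23−14=9 good items.
Subtract the first batch: 14−7=7 defective items and 9−3=6 good items.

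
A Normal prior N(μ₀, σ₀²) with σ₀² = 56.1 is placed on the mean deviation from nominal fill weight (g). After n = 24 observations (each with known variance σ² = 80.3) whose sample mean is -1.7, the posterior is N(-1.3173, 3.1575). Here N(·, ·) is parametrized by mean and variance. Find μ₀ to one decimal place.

μ₀ = 5.1

The posterior mean is a precision-weighted average: μ_n = (τ₀μ₀ + τ_data·x̄)/(τ₀+τ_data), with τ₀=1/σ₀² and τ_data=n/σ².
Here τ₀ = 1/56.1 = 0.017825 and τ_data = 24/80.3 = 0.298879, so τ_n = 0.316704.
Rearranging for μ₀: μ₀ = (μ_n·τ_n − τ_data·x̄)/τ₀ = (-1.3173·0.316704 − 0.298879·-1.7) / 0.017825 = 0.090900/0.017825 ≈ 5.1.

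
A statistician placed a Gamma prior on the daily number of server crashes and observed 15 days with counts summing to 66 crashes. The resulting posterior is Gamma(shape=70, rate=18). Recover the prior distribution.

Gamma–Poisson conjugacy: posterior shape = α + Σxᵢ, posterior rate = β + n.
So α = 70 − 66 = 4 and β = 18 − 15 = 3.

Gamma(shape=4, rate=3)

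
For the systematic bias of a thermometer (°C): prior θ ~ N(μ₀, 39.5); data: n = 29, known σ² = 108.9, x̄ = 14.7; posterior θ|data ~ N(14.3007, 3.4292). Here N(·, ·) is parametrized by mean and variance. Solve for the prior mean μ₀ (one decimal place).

The posterior mean is a precision-weighted average: μ_n = (τ₀μ₀ + τ_data·x̄)/(τ₀+τ_data), with τ₀=1/σ₀² and τ_data=n/σ².
Here τ₀ = 1/39.5 = 0.025316 and τ_data = 29/108.9 = 0.266299, so τ_n = 0.291615.
Rearranging for μ₀: μ₀ = (μ_n·τ_n − τ_data·x̄)/τ₀ = (14.3007·0.291615 − 0.266299·14.7) / 0.025316 = 0.255703/0.025316 ≈ 10.1.

μ₀ = 10.1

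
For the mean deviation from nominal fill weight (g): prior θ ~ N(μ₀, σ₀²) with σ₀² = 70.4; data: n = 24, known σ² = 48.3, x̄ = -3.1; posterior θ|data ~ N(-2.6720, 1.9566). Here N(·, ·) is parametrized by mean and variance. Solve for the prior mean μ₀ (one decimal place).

μ₀ = 12.3

With known observation variance, the Normal–Normal posterior has precision τ_n = τ₀ + n/σ² and mean μ_n = (τ₀μ₀ + (n/σ²)x̄)/τ_n.
Here τ₀ = 1/70.4 = 0.014205 and τ_data = 24/48.3 = 0.496894, so τ_n = 0.511099.
Rearranging for μ₀: μ₀ = (μ_n·τ_n − τ_data·x̄)/τ₀ = (-2.6720·0.511099 − 0.496894·-3.1) / 0.014205 = 0.174715/0.014205 ≈ 12.3.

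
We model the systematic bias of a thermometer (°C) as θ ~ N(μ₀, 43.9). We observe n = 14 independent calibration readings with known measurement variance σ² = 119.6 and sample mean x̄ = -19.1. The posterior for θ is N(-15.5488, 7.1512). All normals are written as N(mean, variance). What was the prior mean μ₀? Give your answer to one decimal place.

The posterior mean is a precision-weighted average: μ_n = (τ₀μ₀ + τ_data·x̄)/(τ₀+τ_data), with τ₀=1/σ₀² and τ_data=n/σ².
Here τ₀ = 1/43.9 = 0.022779 and τ_data = 14/119.6 = 0.117057, so τ_n = 0.139836.
Rearranging for μ₀: μ₀ = (μ_n·τ_n − τ_data·x̄)/τ₀ = (-15.5488·0.139836 − 0.117057·-19.1) / 0.022779 = 0.061507/0.022779 ≈ 2.7.

μ₀ = 2.7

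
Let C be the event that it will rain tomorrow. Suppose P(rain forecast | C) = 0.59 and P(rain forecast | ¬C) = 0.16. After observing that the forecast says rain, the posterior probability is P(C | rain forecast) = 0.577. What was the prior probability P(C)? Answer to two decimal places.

P(C) = 0.27

In odds form, posterior odds = prior odds × likelihood ratio, so prior odds = posterior odds ÷ LR.
Posterior odds = 0.577/(1−0.577) = 1.3641. LR = 0.59/0.16 = 3.6875.
Prior odds = 1.3641/3.6875 = 0.3699, so P(C) = 0.3699/(1+0.3699) ≈ 0.27.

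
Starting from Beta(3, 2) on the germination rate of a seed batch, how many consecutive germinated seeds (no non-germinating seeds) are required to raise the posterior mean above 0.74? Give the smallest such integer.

k = 3

After k germinated seeds and 0 non-germinating seeds the posterior is Beta(3+k, 2), with mean (3+k)/(3+2+k).
Set (3+k)/(5+k) > 0.74 and solve: k > (0.74·5 − 3)/(1 − 0.74) = 2.692.
The smallest integer exceeding 2.692 is 3.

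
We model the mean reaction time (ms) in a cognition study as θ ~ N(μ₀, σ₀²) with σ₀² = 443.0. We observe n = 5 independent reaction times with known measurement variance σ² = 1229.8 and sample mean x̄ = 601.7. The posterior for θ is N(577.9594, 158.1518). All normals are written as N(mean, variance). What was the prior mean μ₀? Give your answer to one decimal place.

μ₀ = 535.2

With known observation variance, the Normal–Normal posterior has precision τ_n = τ₀ + n/σ² and mean μ_n = (τ₀μ₀ + (n/σ²)x̄)/τ_n.
Here τ₀ = 1/443.0 = 0.002257 and τ_data = 5/1229.8 = 0.004066, so τ_n = 0.006323.
Rearranging for μ₀: μ₀ = (μ_n·τ_n − τ_data·x̄)/τ₀ = (577.9594·0.006323 − 0.004066·601.7) / 0.002257 = 1.207925/0.002257 ≈ 535.2.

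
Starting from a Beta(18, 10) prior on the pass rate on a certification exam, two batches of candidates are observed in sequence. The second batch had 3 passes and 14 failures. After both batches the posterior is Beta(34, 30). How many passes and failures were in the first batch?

13 passes and 6 failures

Because Beta–binomial updating is additive in the counts, the combined data contributed (α_post−α_prior, β_post−β_prior) successes and failures.
Total across both batches: 34−18=16 passes, 30−10=20 failures.
Subtract the second batch: 16−3=13 passes and 20−14=6 failures.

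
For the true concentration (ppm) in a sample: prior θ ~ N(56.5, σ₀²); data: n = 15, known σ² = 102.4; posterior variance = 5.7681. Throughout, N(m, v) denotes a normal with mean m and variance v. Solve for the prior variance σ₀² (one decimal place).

Posterior precision equals prior precision plus data precision: 1/σ_n² = 1/σ₀² + n/σ².
So 1/σ₀² = 1/5.7681 − 15/102.4 = 0.173367 − 0.146484 = 0.026883.
Hence σ₀² = 1/0.026883 ≈ 37.2.

σ₀² = 37.2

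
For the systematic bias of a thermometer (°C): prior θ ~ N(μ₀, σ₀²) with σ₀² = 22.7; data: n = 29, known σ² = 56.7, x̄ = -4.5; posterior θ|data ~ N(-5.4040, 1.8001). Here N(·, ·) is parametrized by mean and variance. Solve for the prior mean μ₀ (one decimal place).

The posterior mean is a precision-weighted average: μ_n = (τ₀μ₀ + τ_data·x̄)/(τ₀+τ_data), with τ₀=1/σ₀² and τ_data=n/σ².
Here τ₀ = 1/22.7 = 0.044053 and τ_data = 29/56.7 = 0.511464, so τ_n = 0.555517.
Rearranging for μ₀: μ₀ = (μ_n·τ_n − τ_data·x̄)/τ₀ = (-5.4040·0.555517 − 0.511464·-4.5) / 0.044053 = -0.700426/0.044053 ≈ -15.9.

μ₀ = -15.9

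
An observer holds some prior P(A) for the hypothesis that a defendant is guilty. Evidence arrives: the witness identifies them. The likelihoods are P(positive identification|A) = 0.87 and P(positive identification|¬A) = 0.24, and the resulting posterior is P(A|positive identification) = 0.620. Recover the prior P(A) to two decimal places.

P(A) = 0.31

In odds form, posterior odds = prior odds × likelihood ratio, so prior odds = posterior odds ÷ LR.
Posterior odds = 0.620/(1−0.620) = 1.6316. LR = 0.87/0.24 = 3.6250.
Prior odds = 1.6316/3.6250 = 0.4501, so P(A) = 0.4501/(1+0.4501) ≈ 0.31.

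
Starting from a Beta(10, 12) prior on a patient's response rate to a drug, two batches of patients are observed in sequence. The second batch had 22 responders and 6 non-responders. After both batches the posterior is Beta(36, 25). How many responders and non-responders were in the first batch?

4 responders and 7 non-responders

Because Beta–binomial updating is additive in the counts, the combined data contributed (α_post−α_prior, β_post−β_prior) successes and failures.
Total across both batches: 36−10=26 responders, 25−12=13 non-responders.
Subtract the second batch: 26−22=4 responders and 13−6=7 non-responders.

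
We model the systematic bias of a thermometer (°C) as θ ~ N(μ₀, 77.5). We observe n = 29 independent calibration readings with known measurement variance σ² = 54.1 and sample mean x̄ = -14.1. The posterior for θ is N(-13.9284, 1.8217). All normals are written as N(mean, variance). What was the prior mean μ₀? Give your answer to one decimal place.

μ₀ = -6.8

The posterior mean is a precision-weighted average: μ_n = (τ₀μ₀ + τ_data·x̄)/(τ₀+τ_data), with τ₀=1/σ₀² and τ_data=n/σ².
Here τ₀ = 1/77.5 = 0.012903 and τ_data = 29/54.1 = 0.536044, so τ_n = 0.548947.
Rearranging for μ₀: μ₀ = (μ_n·τ_n − τ_data·x̄)/τ₀ = (-13.9284·0.548947 − 0.536044·-14.1) / 0.012903 = -0.087733/0.012903 ≈ -6.8.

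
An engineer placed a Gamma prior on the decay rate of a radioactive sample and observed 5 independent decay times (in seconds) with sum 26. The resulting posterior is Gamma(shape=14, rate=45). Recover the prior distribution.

Gamma(shape=9, rate=19)

For an exponential likelihood with a Gamma(α, β) prior on the rate, n observations with total T give posterior Gamma(α+n, β+T).
So α = 14 − 5 = 9 and β = 45 − 26 = 19.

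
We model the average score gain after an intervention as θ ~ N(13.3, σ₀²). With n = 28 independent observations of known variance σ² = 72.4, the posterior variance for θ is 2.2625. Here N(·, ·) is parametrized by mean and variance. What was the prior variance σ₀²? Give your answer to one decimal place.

Posterior precision equals prior precision plus data precision: 1/σ_n² = 1/σ₀² + n/σ².
So 1/σ₀² = 1/2.2625 − 28/72.4 = 0.441989 − 0.386740 = 0.055249.
Hence σ₀² = 1/0.055249 ≈ 18.1.

σ₀² = 18.1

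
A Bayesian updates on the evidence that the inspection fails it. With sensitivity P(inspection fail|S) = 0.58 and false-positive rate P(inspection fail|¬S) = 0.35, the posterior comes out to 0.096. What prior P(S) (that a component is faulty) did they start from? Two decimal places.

P(S) = 0.06

In odds form, posterior odds = prior odds × likelihood ratio, so prior odds = posterior odds ÷ LR.
Posterior odds = 0.096/(1−0.096) = 0.1062. LR = 0.58/0.35 = 1.6571.
Prior odds = 0.1062/1.6571 = 0.0641, so P(S) = 0.0641/(1+0.0641) ≈ 0.06.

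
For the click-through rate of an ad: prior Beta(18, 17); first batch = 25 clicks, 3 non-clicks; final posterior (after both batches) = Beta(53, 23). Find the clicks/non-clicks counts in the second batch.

Sequential conjugate updates are equivalent to a single update on the pooled data, so total successes = posterior α − prior α and total failures = posterior β − prior β.
Total across both batches: 53−18=35 clicks, 23−17=6 non-clicks.
Subtract the first batch: 35−25=10 clicks and 6−3=3 non-clicks.

10 clicks and 3 non-clicks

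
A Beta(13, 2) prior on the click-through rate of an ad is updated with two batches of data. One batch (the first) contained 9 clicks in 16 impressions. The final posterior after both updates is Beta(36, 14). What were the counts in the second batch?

Because Beta–binomial updating is additive in the counts, the combined data contributed (α_post−α_prior, β_post−β_prior) successes and failures.
Total across both batches: 36−13=23 clicks, 14−2=12 non-clicks.
Subtract the first batch: 23−9=14 clicks and 12−7=5 non-clicks.

14 clicks and 5 non-clicks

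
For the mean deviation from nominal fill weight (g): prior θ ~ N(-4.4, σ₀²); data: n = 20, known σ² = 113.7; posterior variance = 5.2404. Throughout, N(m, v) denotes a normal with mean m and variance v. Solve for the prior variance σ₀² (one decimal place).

σ₀² = 67.0

Posterior precision equals prior precision plus data precision: 1/σ_n² = 1/σ₀² + n/σ².
So 1/σ₀² = 1/5.2404 − 20/113.7 = 0.190825 − 0.175901 = 0.014924.
Hence σ₀² = 1/0.014924 ≈ 67.0.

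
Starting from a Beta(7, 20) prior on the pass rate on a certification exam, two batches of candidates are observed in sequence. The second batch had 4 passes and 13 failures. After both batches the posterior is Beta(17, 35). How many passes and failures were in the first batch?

6 passes and 2 failures

Because Beta–binomial updating is additive in the counts, the combined data contributed (α_post−α_prior, β_post−β_prior) successes and failures.
Total across both batches: 17−7=10 passes, 35−20=15 failures.
Subtract the second batch: 10−4=6 passes and 15−13=2 failures.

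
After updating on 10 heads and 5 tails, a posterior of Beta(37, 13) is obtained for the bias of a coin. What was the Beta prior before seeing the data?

Beta(27, 8)

Beta is conjugate to the binomial likelihood: posterior = Beta(α+s, β+f).
Subtract the data counts: 37−10=27, 13−5=8.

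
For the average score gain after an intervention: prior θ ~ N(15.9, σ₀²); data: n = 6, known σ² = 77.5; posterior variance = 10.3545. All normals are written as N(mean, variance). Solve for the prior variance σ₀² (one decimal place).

Posterior precision equals prior precision plus data precision: 1/σ_n² = 1/σ₀² + n/σ².
So 1/σ₀² = 1/10.3545 − 6/77.5 = 0.096576 − 0.077419 = 0.019157.
Hence σ₀² = 1/0.019157 ≈ 52.2.

σ₀² = 52.2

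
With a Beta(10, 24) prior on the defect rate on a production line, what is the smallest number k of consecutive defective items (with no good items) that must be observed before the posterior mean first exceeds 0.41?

After k defective items and 0 good items the posterior is Beta(10+k, 24), with mean (10+k)/(10+24+k).
Set (10+k)/(34+k) > 0.41 and solve: k > (0.41·34 − 10)/(1 − 0.41) = 6.678.
The smallest integer exceeding 6.678 is 7.

k = 7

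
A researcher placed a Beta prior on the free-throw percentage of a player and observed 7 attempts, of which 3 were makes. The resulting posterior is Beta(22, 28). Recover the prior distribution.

Beta(19, 24)

A Beta(a, b) prior with s successes and f failures in binomial data gives a Beta(a+s, b+f) posterior.
Subtract the data counts: 22−3=19, 28−4=24.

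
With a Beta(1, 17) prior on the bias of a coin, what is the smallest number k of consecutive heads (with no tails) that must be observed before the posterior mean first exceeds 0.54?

k = 19

After k heads and 0 tails the posterior is Beta(1+k, 17), with mean (1+k)/(1+17+k).
Set (1+k)/(18+k) > 0.54 and solve: k > (0.54·18 − 1)/(1 − 0.54) = 18.957.
The smallest integer exceeding 18.957 is 19.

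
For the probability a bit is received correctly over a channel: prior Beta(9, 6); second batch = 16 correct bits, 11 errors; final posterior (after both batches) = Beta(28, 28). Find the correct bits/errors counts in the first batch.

3 correct bits and 11 errors

Sequential conjugate updates are equivalent to a single update on the pooled data, so total successes = posterior α − prior α and total failures = posterior β − prior β.
Total across both batches: 28−9=19 correct bits, 28−6=22 errors.
Subtract the second batch: 19−16=3 correct bits and 22−11=11 errors.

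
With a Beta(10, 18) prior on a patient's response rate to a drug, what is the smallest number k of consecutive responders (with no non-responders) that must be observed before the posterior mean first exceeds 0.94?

k = 273

After k responders and 0 non-responders the posterior is Beta(10+k, 18), with mean (10+k)/(10+18+k).
Set (10+k)/(28+k) > 0.94 and solve: k > (0.94·28 − 10)/(1 − 0.94) = 272.000.
The smallest integer exceeding 272.000 is 273, and checking k=273: (283)/(301) = 0.9402 > 0.94.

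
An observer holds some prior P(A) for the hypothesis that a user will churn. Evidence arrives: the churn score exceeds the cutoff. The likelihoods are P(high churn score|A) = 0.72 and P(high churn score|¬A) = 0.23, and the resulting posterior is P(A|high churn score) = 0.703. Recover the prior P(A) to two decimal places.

P(A) = 0.43

In odds form, posterior odds = prior odds × likelihood ratio, so prior odds = posterior odds ÷ LR.
Posterior odds = 0.703/(1−0.703) = 2.3670. LR = 0.72/0.23 = 3.1304.
Prior odds = 2.3670/3.1304 = 0.7561, so P(A) = 0.7561/(1+0.7561) ≈ 0.43.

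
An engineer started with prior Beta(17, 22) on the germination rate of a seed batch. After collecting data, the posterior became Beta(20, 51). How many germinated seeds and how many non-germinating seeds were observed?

A Beta(α, β) prior with s successes and f failures in binomial data gives a Beta(α+s, β+f) posterior.
Match parameters: s=20−17=3, f=51−22=29.

3 germinated seeds and 29 non-germinating seeds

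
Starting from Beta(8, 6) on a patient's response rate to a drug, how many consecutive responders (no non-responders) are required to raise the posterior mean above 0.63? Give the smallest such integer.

k = 3

After k responders and 0 non-responders the posterior is Beta(8+k, 6), with mean (8+k)/(8+6+k).
Set (8+k)/(14+k) > 0.63 and solve: k > (0.63·14 − 8)/(1 − 0.63) = 2.216.
The smallest integer exceeding 2.216 is 3.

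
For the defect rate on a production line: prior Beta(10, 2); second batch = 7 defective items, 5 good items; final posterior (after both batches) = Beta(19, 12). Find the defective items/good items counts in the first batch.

Sequential conjugate updates are equivalent to a single update on the pooled data, so total successes = posterior α − prior α and total failures = posterior β − prior β.
Total across both batches: 19−10=9 defective items, 12−2=10 good items.
Subtract the second batch: 9−7=2 defective items and 10−5=5 good items.

2 defective items and 5 good items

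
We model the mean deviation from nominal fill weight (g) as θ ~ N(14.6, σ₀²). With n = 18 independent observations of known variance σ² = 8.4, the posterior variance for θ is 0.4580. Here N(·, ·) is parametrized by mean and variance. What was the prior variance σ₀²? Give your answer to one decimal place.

Posterior precision equals prior precision plus data precision: 1/σ_n² = 1/σ₀² + n/σ².
So 1/σ₀² = 1/0.4580 − 18/8.4 = 2.183406 − 2.142857 = 0.040549.
Hence σ₀² = 1/0.040549 ≈ 24.7.

σ₀² = 24.7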